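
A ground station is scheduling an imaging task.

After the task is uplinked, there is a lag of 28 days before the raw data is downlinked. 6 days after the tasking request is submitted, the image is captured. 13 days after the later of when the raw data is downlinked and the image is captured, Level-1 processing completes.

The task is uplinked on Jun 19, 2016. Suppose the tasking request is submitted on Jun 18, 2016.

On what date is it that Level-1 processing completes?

The task is uplinked: Jun 19, 2016.
The raw data is downlinked: Jun 19, 2016 + 28 days = Jul 17, 2016.
The tasking request is submitted: Jun 18, 2016.
The image is captured: Jun 18, 2016 + 6 days = Jun 24, 2016.
Both prerequisites met — the raw data is downlinked (Jul 17, 2016), the image is captured (Jun 24, 2016); the later is Jul 17, 2016.
Level-1 processing completes: Jul 17, 2016 + 13 days = Jul 30, 2016.

Jul 30, 2016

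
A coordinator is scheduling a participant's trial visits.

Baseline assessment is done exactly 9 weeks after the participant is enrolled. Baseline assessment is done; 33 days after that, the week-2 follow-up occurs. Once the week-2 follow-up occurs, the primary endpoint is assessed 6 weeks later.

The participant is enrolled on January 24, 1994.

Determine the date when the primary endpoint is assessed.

The participant is enrolled: Jan 24, 1994.
Baseline assessment is done: Jan 24, 1994 + 9 weeks = Mar 28, 1994.
The week-2 follow-up occurs: Mar 28, 1994 + 33 days = Apr 30, 1994.
The primary endpoint is assessed: Apr 30, 1994 + 6 weeks = Jun 11, 1994.

June 11, 1994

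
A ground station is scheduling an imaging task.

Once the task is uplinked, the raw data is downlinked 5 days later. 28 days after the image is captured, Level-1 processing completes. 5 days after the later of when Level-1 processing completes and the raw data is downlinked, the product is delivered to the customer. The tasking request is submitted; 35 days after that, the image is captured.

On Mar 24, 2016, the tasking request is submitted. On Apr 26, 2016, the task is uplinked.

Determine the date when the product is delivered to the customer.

May 31, 2016

The tasking request is submitted: Mar 24, 2016.
The image is captured: Mar 24, 2016 + 35 days = Apr 28, 2016.
Level-1 processing completes: Apr 28, 2016 + 28 days = May 26, 2016.
The task is uplinked: Apr 26, 2016.
The raw data is downlinked: Apr 26, 2016 + 5 days = May 1, 2016.
Both prerequisites met — Level-1 processing completes (May 26, 2016), the raw data is downlinked (May 1, 2016); the later is May 26, 2016.
The product is delivered to the customer: May 26, 2016 + 5 days = May 31, 2016.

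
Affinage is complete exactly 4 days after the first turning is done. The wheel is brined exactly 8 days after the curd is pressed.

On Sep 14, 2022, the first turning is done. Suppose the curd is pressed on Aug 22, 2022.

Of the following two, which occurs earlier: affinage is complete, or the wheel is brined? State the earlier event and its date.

The wheel is brined — Aug 30, 2022

The first turning is done: Sep 14, 2022.
Affinage is complete: Sep 14, 2022 + 4 days = Sep 18, 2022.
The curd is pressed: Aug 22, 2022.
The wheel is brined: Aug 22, 2022 + 8 days = Aug 30, 2022.
Comparing: affinage is complete on Sep 18, 2022 vs the wheel is brined on Aug 30, 2022. Earlier: the wheel is brined.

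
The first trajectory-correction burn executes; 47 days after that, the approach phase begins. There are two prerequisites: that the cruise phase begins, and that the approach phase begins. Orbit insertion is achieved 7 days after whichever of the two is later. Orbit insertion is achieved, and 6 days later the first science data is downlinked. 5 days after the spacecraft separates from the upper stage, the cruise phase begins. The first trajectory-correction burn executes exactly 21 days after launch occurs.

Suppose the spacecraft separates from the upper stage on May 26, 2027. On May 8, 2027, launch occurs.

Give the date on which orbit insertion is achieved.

The spacecraft separates from the upper stage: May 26, 2027.
The cruise phase begins: May 26, 2027 + 5 days = May 31, 2027.
Launch occurs: May 8, 2027.
The first trajectory-correction burn executes: May 8, 2027 + 21 days = May 29, 2027.
The approach phase begins: May 29, 2027 + 47 days = Jul 15, 2027.
Both prerequisites met — the cruise phase begins (May 31, 2027), the approach phase begins (Jul 15, 2027); the later is Jul 15, 2027.
Orbit insertion is achieved: Jul 15, 2027 + 7 days = Jul 22, 2027.

July 22, 2027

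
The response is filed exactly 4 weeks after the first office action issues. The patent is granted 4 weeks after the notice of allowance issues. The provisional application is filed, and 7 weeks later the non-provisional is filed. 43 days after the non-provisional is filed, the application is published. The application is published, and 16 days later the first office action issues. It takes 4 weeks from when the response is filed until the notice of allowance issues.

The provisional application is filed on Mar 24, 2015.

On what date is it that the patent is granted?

The provisional application is filed: Mar 24, 2015.
The non-provisional is filed: Mar 24, 2015 + 7 weeks = May 12, 2015.
The application is published: May 12, 2015 + 43 days = Jun 24, 2015.
The first office action issues: Jun 24, 2015 + 16 days = Jul 10, 2015.
The response is filed: Jul 10, 2015 + 4 weeks = Aug 7, 2015.
The notice of allowance issues: Aug 7, 2015 + 4 weeks = Sep 4, 2015.
The patent is granted: Sep 4, 2015 + 4 weeks = Oct 2, 2015.

Oct 2, 2015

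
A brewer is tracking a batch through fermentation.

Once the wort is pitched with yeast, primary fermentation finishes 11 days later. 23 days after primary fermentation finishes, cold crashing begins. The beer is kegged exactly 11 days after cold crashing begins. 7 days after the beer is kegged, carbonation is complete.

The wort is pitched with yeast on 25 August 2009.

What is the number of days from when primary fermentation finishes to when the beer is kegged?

34 days

Causal path: primary fermentation finishes → cold crashing begins → the beer is kegged.
Total delay along the path: 23 + 11 = 34 days.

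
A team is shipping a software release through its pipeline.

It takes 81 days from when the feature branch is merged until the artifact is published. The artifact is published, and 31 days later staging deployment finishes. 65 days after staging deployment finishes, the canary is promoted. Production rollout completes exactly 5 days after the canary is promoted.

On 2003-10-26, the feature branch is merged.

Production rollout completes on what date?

2004-04-25

The feature branch is merged: Oct 26, 2003.
The artifact is published: Oct 26, 2003 + 81 days = Jan 15, 2004.
Staging deployment finishes: Jan 15, 2004 + 31 days = Feb 15, 2004.
The canary is promoted: Feb 15, 2004 + 65 days = Apr 20, 2004.
Production rollout completes: Apr 20, 2004 + 5 days = Apr 25, 2004.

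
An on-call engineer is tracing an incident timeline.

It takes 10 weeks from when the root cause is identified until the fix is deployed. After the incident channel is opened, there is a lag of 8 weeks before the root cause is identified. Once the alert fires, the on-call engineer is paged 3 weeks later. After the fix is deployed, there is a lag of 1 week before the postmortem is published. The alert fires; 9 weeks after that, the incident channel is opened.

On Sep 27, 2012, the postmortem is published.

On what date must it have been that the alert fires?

Mar 15, 2012

The postmortem is published: Sep 27, 2012.
The fix is deployed: Sep 27, 2012 − 1 week = Sep 20, 2012.
The root cause is identified: Sep 20, 2012 − 10 weeks = Jul 12, 2012.
The incident channel is opened: Jul 12, 2012 − 8 weeks = May 17, 2012.
The alert fires: May 17, 2012 − 9 weeks = Mar 15, 2012.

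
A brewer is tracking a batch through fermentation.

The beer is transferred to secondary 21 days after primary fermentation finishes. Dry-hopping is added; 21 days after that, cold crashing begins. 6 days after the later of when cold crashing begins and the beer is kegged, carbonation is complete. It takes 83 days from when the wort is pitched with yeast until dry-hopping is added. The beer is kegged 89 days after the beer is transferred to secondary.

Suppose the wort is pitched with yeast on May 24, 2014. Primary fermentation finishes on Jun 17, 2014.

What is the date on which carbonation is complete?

Oct 11, 2014

The wort is pitched with yeast: May 24, 2014.
Dry-hopping is added: May 24, 2014 + 83 days = Aug 15, 2014.
Cold crashing begins: Aug 15, 2014 + 21 days = Sep 5, 2014.
Primary fermentation finishes: Jun 17, 2014.
The beer is transferred to secondary: Jun 17, 2014 + 21 days = Jul 8, 2014.
The beer is kegged: Jul 8, 2014 + 89 days = Oct 5, 2014.
Both prerequisites met — cold crashing begins (Sep 5, 2014), the beer is kegged (Oct 5, 2014); the later is Oct 5, 2014.
Carbonation is complete: Oct 5, 2014 + 6 days = Oct 11, 2014.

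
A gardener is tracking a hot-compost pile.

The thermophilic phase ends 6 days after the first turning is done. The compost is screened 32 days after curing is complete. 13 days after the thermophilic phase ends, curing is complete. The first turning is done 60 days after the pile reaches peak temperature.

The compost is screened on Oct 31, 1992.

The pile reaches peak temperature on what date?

Jul 12, 1992

The compost is screened: Oct 31, 1992.
Curing is complete: Oct 31, 1992 − 32 days = Sep 29, 1992.
The thermophilic phase ends: Sep 29, 1992 − 13 days = Sep 16, 1992.
The first turning is done: Sep 16, 1992 − 6 days = Sep 10, 1992.
The pile reaches peak temperature: Sep 10, 1992 − 60 days = Jul 12, 1992.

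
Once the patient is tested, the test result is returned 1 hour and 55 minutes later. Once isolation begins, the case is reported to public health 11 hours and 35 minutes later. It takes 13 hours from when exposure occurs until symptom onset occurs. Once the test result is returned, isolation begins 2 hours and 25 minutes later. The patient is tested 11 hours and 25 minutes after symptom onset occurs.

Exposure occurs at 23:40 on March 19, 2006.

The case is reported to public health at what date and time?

16:00 on March 21, 2006

Exposure occurs: 23:40 Mar 19, 2006.
Symptom onset occurs: 23:40 Mar 19, 2006 + 13h = 12:40 Mar 20, 2006.
The patient is tested: 12:40 Mar 20, 2006 + 11h25m = 00:05 Mar 21, 2006.
The test result is returned: 00:05 Mar 21, 2006 + 1h55m = 02:00 Mar 21, 2006.
Isolation begins: 02:00 Mar 21, 2006 + 2h25m = 04:25 Mar 21, 2006.
The case is reported to public health: 04:25 Mar 21, 2006 + 11h35m = 16:00 Mar 21, 2006.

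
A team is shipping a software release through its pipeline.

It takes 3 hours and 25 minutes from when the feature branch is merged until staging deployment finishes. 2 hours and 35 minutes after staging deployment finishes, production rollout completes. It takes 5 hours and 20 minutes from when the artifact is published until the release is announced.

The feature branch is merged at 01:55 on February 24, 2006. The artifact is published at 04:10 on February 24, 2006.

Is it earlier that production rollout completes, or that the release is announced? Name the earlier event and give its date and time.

The feature branch is merged: 01:55 Feb 24, 2006.
Staging deployment finishes: 01:55 Feb 24, 2006 + 3h25m = 05:20 Feb 24, 2006.
Production rollout completes: 05:20 Feb 24, 2006 + 2h35m = 07:55 Feb 24, 2006.
The artifact is published: 04:10 Feb 24, 2006.
The release is announced: 04:10 Feb 24, 2006 + 5h20m = 09:30 Feb 24, 2006.
Comparing: production rollout completes at 07:55 Feb 24, 2006 vs the release is announced at 09:30 Feb 24, 2006. Earlier: production rollout completes.

Production rollout completes — 07:55 on February 24, 2006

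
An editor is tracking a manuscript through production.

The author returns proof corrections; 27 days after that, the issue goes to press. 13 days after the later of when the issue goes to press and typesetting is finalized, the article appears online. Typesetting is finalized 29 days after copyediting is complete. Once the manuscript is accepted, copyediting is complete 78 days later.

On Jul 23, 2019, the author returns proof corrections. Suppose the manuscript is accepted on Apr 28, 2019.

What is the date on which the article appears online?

Sep 1, 2019

The author returns proof corrections: Jul 23, 2019.
The issue goes to press: Jul 23, 2019 + 27 days = Aug 19, 2019.
The manuscript is accepted: Apr 28, 2019.
Copyediting is complete: Apr 28, 2019 + 78 days = Jul 15, 2019.
Typesetting is finalized: Jul 15, 2019 + 29 days = Aug 13, 2019.
Both prerequisites met — the issue goes to press (Aug 19, 2019), typesetting is finalized (Aug 13, 2019); the later is Aug 19, 2019.
The article appears online: Aug 19, 2019 + 13 days = Sep 1, 2019.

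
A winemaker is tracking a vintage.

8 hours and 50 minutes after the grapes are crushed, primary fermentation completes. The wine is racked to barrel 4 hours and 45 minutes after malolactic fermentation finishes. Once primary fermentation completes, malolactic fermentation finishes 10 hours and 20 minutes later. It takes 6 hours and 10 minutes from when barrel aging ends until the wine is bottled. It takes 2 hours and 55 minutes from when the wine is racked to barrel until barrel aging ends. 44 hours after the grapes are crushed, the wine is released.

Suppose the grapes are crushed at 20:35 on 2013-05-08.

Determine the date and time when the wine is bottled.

05:35 on 2013-05-10

The grapes are crushed: 20:35 May 8, 2013.
Primary fermentation completes: 20:35 May 8, 2013 + 8h50m = 05:25 May 9, 2013.
Malolactic fermentation finishes: 05:25 May 9, 2013 + 10h20m = 15:45 May 9, 2013.
The wine is racked to barrel: 15:45 May 9, 2013 + 4h45m = 20:30 May 9, 2013.
Barrel aging ends: 20:30 May 9, 2013 + 2h55m = 23:25 May 9, 2013.
The wine is bottled: 23:25 May 9, 2013 + 6h10m = 05:35 May 10, 2013.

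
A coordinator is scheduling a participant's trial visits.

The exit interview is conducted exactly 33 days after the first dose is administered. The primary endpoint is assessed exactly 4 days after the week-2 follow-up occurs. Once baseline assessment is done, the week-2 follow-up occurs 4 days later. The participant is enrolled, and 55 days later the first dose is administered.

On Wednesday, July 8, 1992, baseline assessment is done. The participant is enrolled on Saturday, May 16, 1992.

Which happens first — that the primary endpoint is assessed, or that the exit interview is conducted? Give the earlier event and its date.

The primary endpoint is assessed — Thursday, July 16, 1992

Baseline assessment is done: Jul 8, 1992.
The week-2 follow-up occurs: Jul 8, 1992 + 4 days = Jul 12, 1992.
The primary endpoint is assessed: Jul 12, 1992 + 4 days = Jul 16, 1992.
The participant is enrolled: May 16, 1992.
The first dose is administered: May 16, 1992 + 55 days = Jul 10, 1992.
The exit interview is conducted: Jul 10, 1992 + 33 days = Aug 12, 1992.
Comparing: the primary endpoint is assessed on Jul 16, 1992 vs the exit interview is conducted on Aug 12, 1992. Earlier: the primary endpoint is assessed.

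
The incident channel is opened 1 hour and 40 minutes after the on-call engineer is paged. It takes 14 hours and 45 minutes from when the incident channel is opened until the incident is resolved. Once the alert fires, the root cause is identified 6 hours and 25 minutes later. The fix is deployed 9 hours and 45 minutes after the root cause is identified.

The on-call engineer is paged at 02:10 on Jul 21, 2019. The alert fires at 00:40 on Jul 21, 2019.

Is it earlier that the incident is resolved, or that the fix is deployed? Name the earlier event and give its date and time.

The fix is deployed — 16:50 on Jul 21, 2019

The on-call engineer is paged: 02:10 Jul 21, 2019.
The incident channel is opened: 02:10 Jul 21, 2019 + 1h40m = 03:50 Jul 21, 2019.
The incident is resolved: 03:50 Jul 21, 2019 + 14h45m = 18:35 Jul 21, 2019.
The alert fires: 00:40 Jul 21, 2019.
The root cause is identified: 00:40 Jul 21, 2019 + 6h25m = 07:05 Jul 21, 2019.
The fix is deployed: 07:05 Jul 21, 2019 + 9h45m = 16:50 Jul 21, 2019.
Comparing: the incident is resolved at 18:35 Jul 21, 2019 vs the fix is deployed at 16:50 Jul 21, 2019. Earlier: the fix is deployed.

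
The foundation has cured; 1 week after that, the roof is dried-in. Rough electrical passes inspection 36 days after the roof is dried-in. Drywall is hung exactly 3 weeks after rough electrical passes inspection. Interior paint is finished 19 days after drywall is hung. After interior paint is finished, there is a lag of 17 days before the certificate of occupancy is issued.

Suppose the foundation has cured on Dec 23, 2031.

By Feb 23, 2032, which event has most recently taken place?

Rough electrical passes inspection

The foundation has cured: Dec 23, 2031.
The roof is dried-in: Dec 23, 2031 + 1 week = Dec 30, 2031.
Rough electrical passes inspection: Dec 30, 2031 + 36 days = Feb 4, 2032.
Drywall is hung: Feb 4, 2032 + 3 weeks = Feb 25, 2032.
Interior paint is finished: Feb 25, 2032 + 19 days = Mar 15, 2032.
The certificate of occupancy is issued: Mar 15, 2032 + 17 days = Apr 1, 2032.
Feb 23, 2032 falls between when rough electrical passes inspection (Feb 4, 2032) and when drywall is hung (Feb 25, 2032).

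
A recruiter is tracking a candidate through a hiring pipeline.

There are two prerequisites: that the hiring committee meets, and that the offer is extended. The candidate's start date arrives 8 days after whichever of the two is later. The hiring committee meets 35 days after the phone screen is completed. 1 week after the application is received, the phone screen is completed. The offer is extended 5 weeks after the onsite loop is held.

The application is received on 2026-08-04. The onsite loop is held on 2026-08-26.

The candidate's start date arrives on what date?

2026-10-08

The application is received: Aug 4, 2026.
The phone screen is completed: Aug 4, 2026 + 1 week = Aug 11, 2026.
The hiring committee meets: Aug 11, 2026 + 35 days = Sep 15, 2026.
The onsite loop is held: Aug 26, 2026.
The offer is extended: Aug 26, 2026 + 5 weeks = Sep 30, 2026.
Both prerequisites met — the hiring committee meets (Sep 15, 2026), the offer is extended (Sep 30, 2026); the later is Sep 30, 2026.
The candidate's start date arrives: Sep 30, 2026 + 8 days = Oct 8, 2026.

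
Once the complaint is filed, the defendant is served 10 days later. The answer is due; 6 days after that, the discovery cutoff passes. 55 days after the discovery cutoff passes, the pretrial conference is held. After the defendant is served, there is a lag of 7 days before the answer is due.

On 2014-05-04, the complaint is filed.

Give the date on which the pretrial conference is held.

The complaint is filed: May 4, 2014.
The defendant is served: May 4, 2014 + 10 days = May 14, 2014.
The answer is due: May 14, 2014 + 7 days = May 21, 2014.
The discovery cutoff passes: May 21, 2014 + 6 days = May 27, 2014.
The pretrial conference is held: May 27, 2014 + 55 days = Jul 21, 2014.

2014-07-21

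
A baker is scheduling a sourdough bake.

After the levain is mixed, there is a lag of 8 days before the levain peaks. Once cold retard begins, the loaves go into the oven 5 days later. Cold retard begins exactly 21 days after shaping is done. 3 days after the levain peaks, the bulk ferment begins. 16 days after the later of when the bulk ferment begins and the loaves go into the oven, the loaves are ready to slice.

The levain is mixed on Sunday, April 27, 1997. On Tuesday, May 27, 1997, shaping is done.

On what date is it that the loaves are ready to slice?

Tuesday, July 8, 1997

The levain is mixed: Apr 27, 1997.
The levain peaks: Apr 27, 1997 + 8 days = May 5, 1997.
The bulk ferment begins: May 5, 1997 + 3 days = May 8, 1997.
Shaping is done: May 27, 1997.
Cold retard begins: May 27, 1997 + 21 days = Jun 17, 1997.
The loaves go into the oven: Jun 17, 1997 + 5 days = Jun 22, 1997.
Both prerequisites met — the bulk ferment begins (May 8, 1997), the loaves go into the oven (Jun 22, 1997); the later is Jun 22, 1997.
The loaves are ready to slice: Jun 22, 1997 + 16 days = Jul 8, 1997.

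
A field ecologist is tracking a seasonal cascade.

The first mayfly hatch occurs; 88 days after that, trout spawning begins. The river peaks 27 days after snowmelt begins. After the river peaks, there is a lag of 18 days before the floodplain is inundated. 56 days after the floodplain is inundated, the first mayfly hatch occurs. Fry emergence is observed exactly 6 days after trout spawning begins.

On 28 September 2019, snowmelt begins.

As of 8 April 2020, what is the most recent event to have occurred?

Trout spawning begins

Snowmelt begins: Sep 28, 2019.
The river peaks: Sep 28, 2019 + 27 days = Oct 25, 2019.
The floodplain is inundated: Oct 25, 2019 + 18 days = Nov 12, 2019.
The first mayfly hatch occurs: Nov 12, 2019 + 56 days = Jan 7, 2020.
Trout spawning begins: Jan 7, 2020 + 88 days = Apr 4, 2020.
Fry emergence is observed: Apr 4, 2020 + 6 days = Apr 10, 2020.
Apr 8, 2020 falls between when trout spawning begins (Apr 4, 2020) and when fry emergence is observed (Apr 10, 2020).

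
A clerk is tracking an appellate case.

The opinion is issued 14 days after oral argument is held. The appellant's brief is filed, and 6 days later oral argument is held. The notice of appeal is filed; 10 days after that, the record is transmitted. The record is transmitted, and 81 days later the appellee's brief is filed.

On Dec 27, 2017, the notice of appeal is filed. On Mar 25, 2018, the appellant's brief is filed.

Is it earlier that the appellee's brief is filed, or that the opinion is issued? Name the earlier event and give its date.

The notice of appeal is filed: Dec 27, 2017.
The record is transmitted: Dec 27, 2017 + 10 days = Jan 6, 2018.
The appellee's brief is filed: Jan 6, 2018 + 81 days = Mar 28, 2018.
The appellant's brief is filed: Mar 25, 2018.
Oral argument is held: Mar 25, 2018 + 6 days = Mar 31, 2018.
The opinion is issued: Mar 31, 2018 + 14 days = Apr 14, 2018.
Comparing: the appellee's brief is filed on Mar 28, 2018 vs the opinion is issued on Apr 14, 2018. Earlier: the appellee's brief is filed.

The appellee's brief is filed — Mar 28, 2018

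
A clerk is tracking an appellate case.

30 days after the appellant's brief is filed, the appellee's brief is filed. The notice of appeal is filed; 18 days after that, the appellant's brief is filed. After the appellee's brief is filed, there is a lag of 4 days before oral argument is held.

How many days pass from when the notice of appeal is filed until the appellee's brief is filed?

48 days

Causal path: the notice of appeal is filed → the appellant's brief is filed → the appellee's brief is filed.
Total delay along the path: 18 + 30 = 48 days.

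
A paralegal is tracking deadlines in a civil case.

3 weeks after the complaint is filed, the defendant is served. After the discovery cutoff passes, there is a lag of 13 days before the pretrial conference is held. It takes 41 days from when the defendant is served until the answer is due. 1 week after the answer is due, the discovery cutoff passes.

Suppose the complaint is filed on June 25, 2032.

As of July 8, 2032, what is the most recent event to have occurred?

The complaint is filed

The complaint is filed: Jun 25, 2032.
The defendant is served: Jun 25, 2032 + 3 weeks = Jul 16, 2032.
The answer is due: Jul 16, 2032 + 41 days = Aug 26, 2032.
The discovery cutoff passes: Aug 26, 2032 + 1 week = Sep 2, 2032.
The pretrial conference is held: Sep 2, 2032 + 13 days = Sep 15, 2032.
Jul 8, 2032 falls between when the complaint is filed (Jun 25, 2032) and when the defendant is served (Jul 16, 2032).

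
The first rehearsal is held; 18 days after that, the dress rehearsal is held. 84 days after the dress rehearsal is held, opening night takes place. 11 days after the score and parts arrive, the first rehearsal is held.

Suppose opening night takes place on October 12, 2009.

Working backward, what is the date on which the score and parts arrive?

June 21, 2009

Opening night takes place: Oct 12, 2009.
The dress rehearsal is held: Oct 12, 2009 − 84 days = Jul 20, 2009.
The first rehearsal is held: Jul 20, 2009 − 18 days = Jul 2, 2009.
The score and parts arrive: Jul 2, 2009 − 11 days = Jun 21, 2009.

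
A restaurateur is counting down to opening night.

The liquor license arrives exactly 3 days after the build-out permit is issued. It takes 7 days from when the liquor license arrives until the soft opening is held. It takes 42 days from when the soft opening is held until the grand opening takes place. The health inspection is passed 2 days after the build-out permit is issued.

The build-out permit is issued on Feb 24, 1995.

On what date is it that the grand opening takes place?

Apr 17, 1995

The build-out permit is issued: Feb 24, 1995.
The liquor license arrives: Feb 24, 1995 + 3 days = Feb 27, 1995.
The soft opening is held: Feb 27, 1995 + 7 days = Mar 6, 1995.
The grand opening takes place: Mar 6, 1995 + 42 days = Apr 17, 1995.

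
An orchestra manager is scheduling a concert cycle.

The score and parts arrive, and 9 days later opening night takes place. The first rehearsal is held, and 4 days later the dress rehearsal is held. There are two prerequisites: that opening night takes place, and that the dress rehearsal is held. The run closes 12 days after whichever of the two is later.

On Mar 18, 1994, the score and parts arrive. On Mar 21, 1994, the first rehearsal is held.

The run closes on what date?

Apr 8, 1994

The score and parts arrive: Mar 18, 1994.
Opening night takes place: Mar 18, 1994 + 9 days = Mar 27, 1994.
The first rehearsal is held: Mar 21, 1994.
The dress rehearsal is held: Mar 21, 1994 + 4 days = Mar 25, 1994.
Both prerequisites met — opening night takes place (Mar 27, 1994), the dress rehearsal is held (Mar 25, 1994); the later is Mar 27, 1994.
The run closes: Mar 27, 1994 + 12 days = Apr 8, 1994.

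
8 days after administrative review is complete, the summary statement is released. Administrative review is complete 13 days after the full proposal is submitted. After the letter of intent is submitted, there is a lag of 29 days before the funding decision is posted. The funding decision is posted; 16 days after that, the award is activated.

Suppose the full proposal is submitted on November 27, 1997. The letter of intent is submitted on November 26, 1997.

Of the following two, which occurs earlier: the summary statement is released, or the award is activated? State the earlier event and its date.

The summary statement is released — December 18, 1997

The full proposal is submitted: Nov 27, 1997.
Administrative review is complete: Nov 27, 1997 + 13 days = Dec 10, 1997.
The summary statement is released: Dec 10, 1997 + 8 days = Dec 18, 1997.
The letter of intent is submitted: Nov 26, 1997.
The funding decision is posted: Nov 26, 1997 + 29 days = Dec 25, 1997.
The award is activated: Dec 25, 1997 + 16 days = Jan 10, 1998.
Comparing: the summary statement is released on Dec 18, 1997 vs the award is activated on Jan 10, 1998. Earlier: the summary statement is released.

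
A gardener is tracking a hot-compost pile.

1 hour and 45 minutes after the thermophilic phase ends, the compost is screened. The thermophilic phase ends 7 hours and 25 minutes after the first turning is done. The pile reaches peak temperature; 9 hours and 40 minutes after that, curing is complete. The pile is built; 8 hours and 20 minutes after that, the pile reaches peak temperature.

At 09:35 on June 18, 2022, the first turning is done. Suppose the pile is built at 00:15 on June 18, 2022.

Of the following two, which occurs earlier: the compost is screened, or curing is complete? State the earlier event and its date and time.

The first turning is done: 09:35 Jun 18, 2022.
The thermophilic phase ends: 09:35 Jun 18, 2022 + 7h25m = 17:00 Jun 18, 2022.
The compost is screened: 17:00 Jun 18, 2022 + 1h45m = 18:45 Jun 18, 2022.
The pile is built: 00:15 Jun 18, 2022.
The pile reaches peak temperature: 00:15 Jun 18, 2022 + 8h20m = 08:35 Jun 18, 2022.
Curing is complete: 08:35 Jun 18, 2022 + 9h40m = 18:15 Jun 18, 2022.
Comparing: the compost is screened at 18:45 Jun 18, 2022 vs curing is complete at 18:15 Jun 18, 2022. Earlier: curing is complete.

Curing is complete — 18:15 on June 18, 2022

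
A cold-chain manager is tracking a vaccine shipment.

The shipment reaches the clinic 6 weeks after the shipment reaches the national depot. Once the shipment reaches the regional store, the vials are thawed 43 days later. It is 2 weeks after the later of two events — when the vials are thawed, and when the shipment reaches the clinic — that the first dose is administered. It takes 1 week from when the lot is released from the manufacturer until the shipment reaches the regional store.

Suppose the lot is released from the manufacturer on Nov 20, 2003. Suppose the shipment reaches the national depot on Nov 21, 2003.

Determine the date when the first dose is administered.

The lot is released from the manufacturer: Nov 20, 2003.
The shipment reaches the regional store: Nov 20, 2003 + 1 week = Nov 27, 2003.
The vials are thawed: Nov 27, 2003 + 43 days = Jan 9, 2004.
The shipment reaches the national depot: Nov 21, 2003.
The shipment reaches the clinic: Nov 21, 2003 + 6 weeks = Jan 2, 2004.
Both prerequisites met — the vials are thawed (Jan 9, 2004), the shipment reaches the clinic (Jan 2, 2004); the later is Jan 9, 2004.
The first dose is administered: Jan 9, 2004 + 2 weeks = Jan 23, 2004.

Jan 23, 2004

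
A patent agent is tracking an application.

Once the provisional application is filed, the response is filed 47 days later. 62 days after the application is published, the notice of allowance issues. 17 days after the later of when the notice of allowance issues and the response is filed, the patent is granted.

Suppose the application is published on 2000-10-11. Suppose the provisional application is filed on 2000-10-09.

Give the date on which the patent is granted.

2000-12-29

The application is published: Oct 11, 2000.
The notice of allowance issues: Oct 11, 2000 + 62 days = Dec 12, 2000.
The provisional application is filed: Oct 9, 2000.
The response is filed: Oct 9, 2000 + 47 days = Nov 25, 2000.
Both prerequisites met — the notice of allowance issues (Dec 12, 2000), the response is filed (Nov 25, 2000); the later is Dec 12, 2000.
The patent is granted: Dec 12, 2000 + 17 days = Dec 29, 2000.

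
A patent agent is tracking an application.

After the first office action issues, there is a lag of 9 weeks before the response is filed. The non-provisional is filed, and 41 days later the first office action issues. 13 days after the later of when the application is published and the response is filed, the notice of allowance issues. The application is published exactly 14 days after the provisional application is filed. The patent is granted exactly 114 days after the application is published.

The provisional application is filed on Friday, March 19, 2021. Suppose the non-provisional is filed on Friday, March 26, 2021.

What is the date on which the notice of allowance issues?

Wednesday, July 21, 2021

The provisional application is filed: Mar 19, 2021.
The application is published: Mar 19, 2021 + 14 days = Apr 2, 2021.
The non-provisional is filed: Mar 26, 2021.
The first office action issues: Mar 26, 2021 + 41 days = May 6, 2021.
The response is filed: May 6, 2021 + 9 weeks = Jul 8, 2021.
Both prerequisites met — the application is published (Apr 2, 2021), the response is filed (Jul 8, 2021); the later is Jul 8, 2021.
The notice of allowance issues: Jul 8, 2021 + 13 days = Jul 21, 2021.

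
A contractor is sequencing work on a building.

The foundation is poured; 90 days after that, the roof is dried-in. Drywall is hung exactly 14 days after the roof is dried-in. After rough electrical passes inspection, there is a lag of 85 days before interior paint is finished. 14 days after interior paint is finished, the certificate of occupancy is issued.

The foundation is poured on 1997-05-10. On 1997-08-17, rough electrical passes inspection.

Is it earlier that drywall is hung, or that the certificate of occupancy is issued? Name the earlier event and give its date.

Drywall is hung — 1997-08-22

The foundation is poured: May 10, 1997.
The roof is dried-in: May 10, 1997 + 90 days = Aug 8, 1997.
Drywall is hung: Aug 8, 1997 + 14 days = Aug 22, 1997.
Rough electrical passes inspection: Aug 17, 1997.
Interior paint is finished: Aug 17, 1997 + 85 days = Nov 10, 1997.
The certificate of occupancy is issued: Nov 10, 1997 + 14 days = Nov 24, 1997.
Comparing: drywall is hung on Aug 22, 1997 vs the certificate of occupancy is issued on Nov 24, 1997. Earlier: drywall is hung.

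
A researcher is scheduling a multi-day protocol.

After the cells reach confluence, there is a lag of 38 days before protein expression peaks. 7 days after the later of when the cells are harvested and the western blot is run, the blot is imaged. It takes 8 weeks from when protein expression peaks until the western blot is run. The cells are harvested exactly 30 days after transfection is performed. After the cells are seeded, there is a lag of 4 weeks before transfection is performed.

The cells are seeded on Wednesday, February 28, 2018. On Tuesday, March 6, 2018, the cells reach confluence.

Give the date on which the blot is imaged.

Friday, June 15, 2018

The cells are seeded: Feb 28, 2018.
Transfection is performed: Feb 28, 2018 + 4 weeks = Mar 28, 2018.
The cells are harvested: Mar 28, 2018 + 30 days = Apr 27, 2018.
The cells reach confluence: Mar 6, 2018.
Protein expression peaks: Mar 6, 2018 + 38 days = Apr 13, 2018.
The western blot is run: Apr 13, 2018 + 8 weeks = Jun 8, 2018.
Both prerequisites met — the cells are harvested (Apr 27, 2018), the western blot is run (Jun 8, 2018); the later is Jun 8, 2018.
The blot is imaged: Jun 8, 2018 + 7 days = Jun 15, 2018.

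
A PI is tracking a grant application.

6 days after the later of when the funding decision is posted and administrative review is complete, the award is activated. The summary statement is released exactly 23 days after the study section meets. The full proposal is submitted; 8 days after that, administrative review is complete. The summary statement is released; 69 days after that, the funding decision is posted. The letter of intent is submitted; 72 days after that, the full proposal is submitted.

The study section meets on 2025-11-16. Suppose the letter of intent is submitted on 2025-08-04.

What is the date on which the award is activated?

The study section meets: Nov 16, 2025.
The summary statement is released: Nov 16, 2025 + 23 days = Dec 9, 2025.
The funding decision is posted: Dec 9, 2025 + 69 days = Feb 16, 2026.
The letter of intent is submitted: Aug 4, 2025.
The full proposal is submitted: Aug 4, 2025 + 72 days = Oct 15, 2025.
Administrative review is complete: Oct 15, 2025 + 8 days = Oct 23, 2025.
Both prerequisites met — the funding decision is posted (Feb 16, 2026), administrative review is complete (Oct 23, 2025); the later is Feb 16, 2026.
The award is activated: Feb 16, 2026 + 6 days = Feb 22, 2026.

2026-02-22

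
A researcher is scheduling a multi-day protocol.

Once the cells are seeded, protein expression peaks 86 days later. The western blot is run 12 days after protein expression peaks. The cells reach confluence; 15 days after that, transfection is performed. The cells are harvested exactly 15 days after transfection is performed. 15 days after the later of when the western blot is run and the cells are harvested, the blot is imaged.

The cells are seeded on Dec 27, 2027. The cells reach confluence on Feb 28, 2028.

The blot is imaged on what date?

Apr 18, 2028

The cells are seeded: Dec 27, 2027.
Protein expression peaks: Dec 27, 2027 + 86 days = Mar 22, 2028.
The western blot is run: Mar 22, 2028 + 12 days = Apr 3, 2028.
The cells reach confluence: Feb 28, 2028.
Transfection is performed: Feb 28, 2028 + 15 days = Mar 14, 2028.
The cells are harvested: Mar 14, 2028 + 15 days = Mar 29, 2028.
Both prerequisites met — the western blot is run (Apr 3, 2028), the cells are harvested (Mar 29, 2028); the later is Apr 3, 2028.
The blot is imaged: Apr 3, 2028 + 15 days = Apr 18, 2028.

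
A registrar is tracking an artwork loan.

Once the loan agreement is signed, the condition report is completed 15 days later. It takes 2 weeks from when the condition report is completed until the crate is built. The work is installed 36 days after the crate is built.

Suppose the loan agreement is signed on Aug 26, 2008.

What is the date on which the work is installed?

Oct 30, 2008

The loan agreement is signed: Aug 26, 2008.
The condition report is completed: Aug 26, 2008 + 15 days = Sep 10, 2008.
The crate is built: Sep 10, 2008 + 2 weeks = Sep 24, 2008.
The work is installed: Sep 24, 2008 + 36 days = Oct 30, 2008.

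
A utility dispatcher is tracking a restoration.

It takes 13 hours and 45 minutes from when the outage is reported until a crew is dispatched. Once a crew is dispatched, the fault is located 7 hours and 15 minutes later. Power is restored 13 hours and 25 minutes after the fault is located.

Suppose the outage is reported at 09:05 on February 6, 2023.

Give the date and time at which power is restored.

The outage is reported: 09:05 Feb 6, 2023.
A crew is dispatched: 09:05 Feb 6, 2023 + 13h45m = 22:50 Feb 6, 2023.
The fault is located: 22:50 Feb 6, 2023 + 7h15m = 06:05 Feb 7, 2023.
Power is restored: 06:05 Feb 7, 2023 + 13h25m = 19:30 Feb 7, 2023.

19:30 on February 7, 2023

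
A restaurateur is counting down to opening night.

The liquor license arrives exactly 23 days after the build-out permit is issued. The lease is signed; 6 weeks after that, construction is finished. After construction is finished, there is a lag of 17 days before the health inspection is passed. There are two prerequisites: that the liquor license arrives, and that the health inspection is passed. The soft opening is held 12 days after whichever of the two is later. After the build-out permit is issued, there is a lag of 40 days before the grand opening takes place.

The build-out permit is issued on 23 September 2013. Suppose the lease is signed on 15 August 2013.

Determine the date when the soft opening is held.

28 October 2013

The build-out permit is issued: Sep 23, 2013.
The liquor license arrives: Sep 23, 2013 + 23 days = Oct 16, 2013.
The lease is signed: Aug 15, 2013.
Construction is finished: Aug 15, 2013 + 6 weeks = Sep 26, 2013.
The health inspection is passed: Sep 26, 2013 + 17 days = Oct 13, 2013.
Both prerequisites met — the liquor license arrives (Oct 16, 2013), the health inspection is passed (Oct 13, 2013); the later is Oct 16, 2013.
The soft opening is held: Oct 16, 2013 + 12 days = Oct 28, 2013.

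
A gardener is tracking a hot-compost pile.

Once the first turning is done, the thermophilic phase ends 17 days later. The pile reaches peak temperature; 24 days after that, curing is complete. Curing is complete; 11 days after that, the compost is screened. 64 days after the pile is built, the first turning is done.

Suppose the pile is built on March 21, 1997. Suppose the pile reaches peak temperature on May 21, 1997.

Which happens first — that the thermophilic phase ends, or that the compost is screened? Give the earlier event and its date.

The pile is built: Mar 21, 1997.
The first turning is done: Mar 21, 1997 + 64 days = May 24, 1997.
The thermophilic phase ends: May 24, 1997 + 17 days = Jun 10, 1997.
The pile reaches peak temperature: May 21, 1997.
Curing is complete: May 21, 1997 + 24 days = Jun 14, 1997.
The compost is screened: Jun 14, 1997 + 11 days = Jun 25, 1997.
Comparing: the thermophilic phase ends on Jun 10, 1997 vs the compost is screened on Jun 25, 1997. Earlier: the thermophilic phase ends.

The thermophilic phase ends — June 10, 1997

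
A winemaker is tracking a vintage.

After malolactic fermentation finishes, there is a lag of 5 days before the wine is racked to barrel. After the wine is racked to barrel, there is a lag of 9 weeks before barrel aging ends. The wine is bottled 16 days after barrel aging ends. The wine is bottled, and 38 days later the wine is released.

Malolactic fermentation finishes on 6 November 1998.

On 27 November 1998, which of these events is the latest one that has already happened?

Malolactic fermentation finishes: Nov 6, 1998.
The wine is racked to barrel: Nov 6, 1998 + 5 days = Nov 11, 1998.
Barrel aging ends: Nov 11, 1998 + 9 weeks = Jan 13, 1999.
The wine is bottled: Jan 13, 1999 + 16 days = Jan 29, 1999.
The wine is released: Jan 29, 1999 + 38 days = Mar 8, 1999.
Nov 27, 1998 falls between when the wine is racked to barrel (Nov 11, 1998) and when barrel aging ends (Jan 13, 1999).

The wine is racked to barrel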